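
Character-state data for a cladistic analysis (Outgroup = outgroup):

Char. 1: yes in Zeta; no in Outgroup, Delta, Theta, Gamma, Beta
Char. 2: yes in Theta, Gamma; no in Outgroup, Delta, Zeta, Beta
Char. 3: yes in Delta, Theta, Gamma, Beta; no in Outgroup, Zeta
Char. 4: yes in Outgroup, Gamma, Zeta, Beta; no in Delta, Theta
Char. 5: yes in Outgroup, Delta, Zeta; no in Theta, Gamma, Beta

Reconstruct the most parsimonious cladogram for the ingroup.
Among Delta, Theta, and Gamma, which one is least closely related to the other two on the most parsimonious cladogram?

Character polarity is set by the outgroup: the derived state is whichever differs from the outgroup's state, so for Char. 4, Char. 5 the derived state is 'no', and for the remaining characters it is 'yes'.
Char. 1: derived state 'yes' in Zeta only — an autapomorphy, so it tells us nothing about relationships among taxa.
Only Gamma and Theta show the derived state 'yes' for Char. 2, supporting them as a clade.
Char. 3: derived state 'yes' in Beta, Delta, Gamma, and Theta only — synapomorphy for {Beta, Delta, Gamma, Theta}.
Char. 4 (state 'no') occurs in Delta and Theta but conflicts with the nesting implied by the other characters — most parsimoniously interpreted as homoplasy.
Char. 5: derived state 'no' in Beta, Gamma, and Theta only — synapomorphy for {Beta, Gamma, Theta}.
Most parsimonious ingroup topology: ((Delta,((Theta,Gamma),Beta)),Zeta).
Gamma and Theta share a more recent common ancestor with each other than either does with Delta, so Delta is the least closely related of the three.

Delta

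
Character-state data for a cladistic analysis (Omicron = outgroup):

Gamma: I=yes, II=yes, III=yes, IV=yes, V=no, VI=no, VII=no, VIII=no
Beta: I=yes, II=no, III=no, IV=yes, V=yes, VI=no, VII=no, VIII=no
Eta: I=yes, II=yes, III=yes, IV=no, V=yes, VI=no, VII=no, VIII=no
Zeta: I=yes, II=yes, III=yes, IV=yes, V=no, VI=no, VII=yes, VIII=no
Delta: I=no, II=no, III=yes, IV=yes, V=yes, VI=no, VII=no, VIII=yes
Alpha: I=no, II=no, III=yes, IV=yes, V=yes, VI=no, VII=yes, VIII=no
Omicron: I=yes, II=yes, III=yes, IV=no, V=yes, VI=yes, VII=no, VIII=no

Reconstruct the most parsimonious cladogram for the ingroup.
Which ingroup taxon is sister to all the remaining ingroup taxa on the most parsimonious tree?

Eta

Character polarity is set by the outgroup: the derived state is whichever differs from the outgroup's state, so for I, II, III, V, VI the derived state is 'no', and for the remaining characters it is 'yes'.
I (derived state 'no') is shared by Alpha and Delta — a synapomorphy uniting that clade.
II (derived state 'no') is shared by Alpha, Beta, and Delta — a synapomorphy uniting that clade.
III: derived state 'no' in Beta only — an autapomorphy, so it tells us nothing about relationships among taxa.
Only Alpha, Beta, Delta, Gamma, and Zeta show the derived state 'yes' for IV, supporting them as a clade.
V (derived state 'no') is shared by Gamma and Zeta — a synapomorphy uniting that clade.
All ingroup taxa share the derived state 'no' for VI; it defines the ingroup but does not resolve relationships within it.
VII groups Alpha and Zeta, which is incompatible with the clades supported by the remaining characters; treating it as convergent (homoplasy) costs fewer steps than any alternative tree.
VIII (derived state 'yes') is unique to Delta (autapomorphy; uninformative for grouping).
Most parsimonious ingroup topology: (((Zeta,Gamma),((Alpha,Delta),Beta)),Eta).
Eta is sister to the clade containing all other ingroup taxa, so it is the earliest-diverging (most basal) ingroup lineage.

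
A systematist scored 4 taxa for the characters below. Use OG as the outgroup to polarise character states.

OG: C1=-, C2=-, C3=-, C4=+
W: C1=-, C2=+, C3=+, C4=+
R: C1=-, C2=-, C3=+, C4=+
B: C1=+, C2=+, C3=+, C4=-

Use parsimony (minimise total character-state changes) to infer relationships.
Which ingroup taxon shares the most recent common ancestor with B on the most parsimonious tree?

W

Character polarity is set by the outgroup: the derived state is whichever differs from the outgroup's state, so for C4 the derived state is '-', and for the remaining characters it is '+'.
C1 (derived state '+') is unique to B (autapomorphy; uninformative for grouping).
C2: derived state '+' in B and W only — synapomorphy for {B, W}.
C3 (derived state '+') is shared by all ingroup taxa — unites the whole ingroup.
C4 (derived state '-') is unique to B (autapomorphy; uninformative for grouping).
Most parsimonious ingroup topology: ((W,B),R).
B and W form a cherry on this tree, so they are sister taxa.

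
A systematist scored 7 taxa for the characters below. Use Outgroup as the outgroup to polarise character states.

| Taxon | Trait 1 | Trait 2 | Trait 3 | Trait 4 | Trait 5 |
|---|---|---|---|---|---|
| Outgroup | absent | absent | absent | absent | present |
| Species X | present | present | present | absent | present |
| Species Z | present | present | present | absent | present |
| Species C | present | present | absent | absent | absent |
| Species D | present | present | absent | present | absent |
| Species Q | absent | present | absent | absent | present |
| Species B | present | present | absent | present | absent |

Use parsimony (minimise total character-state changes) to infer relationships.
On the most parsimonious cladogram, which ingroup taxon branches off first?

Character polarity is set by the outgroup: the derived state is whichever differs from the outgroup's state, so for Trait 5 the derived state is 'absent', and for the remaining characters it is 'present'.
Trait 1: derived state 'present' in Species B, Species C, Species D, Species X, and Species Z only — synapomorphy for {Species B, Species C, Species D, Species X, Species Z}.
All ingroup taxa share the derived state 'present' for Trait 2; it defines the ingroup but does not resolve relationships within it.
Trait 3 (derived state 'present') is shared by Species X and Species Z — a synapomorphy uniting that clade.
Only Species B and Species D show the derived state 'present' for Trait 4, supporting them as a clade.
Trait 5: derived state 'absent' in Species B, Species C, and Species D only — synapomorphy for {Species B, Species C, Species D}.
Most parsimonious ingroup topology: (((Species X,Species Z),(Species C,(Species D,Species B))),Species Q).
Species Q is sister to the clade containing all other ingroup taxa, so it is the earliest-diverging (most basal) ingroup lineage.

Species Q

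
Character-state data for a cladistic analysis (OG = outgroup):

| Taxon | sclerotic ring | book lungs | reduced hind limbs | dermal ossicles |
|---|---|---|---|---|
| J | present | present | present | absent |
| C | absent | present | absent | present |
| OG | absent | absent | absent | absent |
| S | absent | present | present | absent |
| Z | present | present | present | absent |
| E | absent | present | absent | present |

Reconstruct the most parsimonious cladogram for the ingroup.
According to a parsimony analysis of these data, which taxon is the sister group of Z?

J

The outgroup has state 'absent' for every character, so 'present' is the derived state throughout.
sclerotic ring: derived state 'present' in J and Z only — synapomorphy for {J, Z}.
book lungs (derived state 'present') is shared by all ingroup taxa — unites the whole ingroup.
Only J, S, and Z show the derived state 'present' for reduced hind limbs, supporting them as a clade.
Only C and E show the derived state 'present' for dermal ossicles, supporting them as a clade.
Most parsimonious ingroup topology: (((Z,J),S),(E,C)).
Z and J form a cherry on this tree, so they are sister taxa.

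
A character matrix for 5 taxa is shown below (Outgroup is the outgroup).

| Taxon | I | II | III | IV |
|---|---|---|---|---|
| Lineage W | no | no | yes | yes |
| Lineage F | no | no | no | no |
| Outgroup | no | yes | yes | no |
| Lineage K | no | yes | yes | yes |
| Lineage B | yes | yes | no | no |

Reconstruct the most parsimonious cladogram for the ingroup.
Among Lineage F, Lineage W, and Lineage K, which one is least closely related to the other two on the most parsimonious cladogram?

Character polarity is set by the outgroup: the derived state is whichever differs from the outgroup's state, so for II, III the derived state is 'no', and for the remaining characters it is 'yes'.
I: derived state 'yes' in Lineage B only — an autapomorphy, so it tells us nothing about relationships among taxa.
II (state 'no') occurs in Lineage F and Lineage W but conflicts with the nesting implied by the other characters — most parsimoniously interpreted as homoplasy.
III (derived state 'no') is shared by Lineage B and Lineage F — a synapomorphy uniting that clade.
IV (derived state 'yes') is shared by Lineage K and Lineage W — a synapomorphy uniting that clade.
Most parsimonious ingroup topology: ((Lineage W,Lineage K),(Lineage B,Lineage F)).
Lineage W and Lineage K share a more recent common ancestor with each other than either does with Lineage F, so Lineage F is the least closely related of the three.

Lineage F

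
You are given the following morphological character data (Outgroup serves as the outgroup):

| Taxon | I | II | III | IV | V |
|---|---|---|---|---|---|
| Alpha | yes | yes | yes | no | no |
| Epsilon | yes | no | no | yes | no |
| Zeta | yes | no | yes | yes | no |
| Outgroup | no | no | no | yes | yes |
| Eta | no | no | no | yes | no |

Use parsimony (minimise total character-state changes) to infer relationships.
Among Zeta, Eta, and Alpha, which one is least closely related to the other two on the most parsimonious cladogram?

Eta

Character polarity is set by the outgroup: the derived state is whichever differs from the outgroup's state, so for IV, V the derived state is 'no', and for the remaining characters it is 'yes'.
I: derived state 'yes' in Alpha, Epsilon, and Zeta only — synapomorphy for {Alpha, Epsilon, Zeta}.
II (derived state 'yes') is unique to Alpha (autapomorphy; uninformative for grouping).
III: derived state 'yes' in Alpha and Zeta only — synapomorphy for {Alpha, Zeta}.
IV (derived state 'no') is unique to Alpha (autapomorphy; uninformative for grouping).
All ingroup taxa share the derived state 'no' for V; it defines the ingroup but does not resolve relationships within it.
Most parsimonious ingroup topology: ((Epsilon,(Zeta,Alpha)),Eta).
Zeta and Alpha share a more recent common ancestor with each other than either does with Eta, so Eta is the least closely related of the three.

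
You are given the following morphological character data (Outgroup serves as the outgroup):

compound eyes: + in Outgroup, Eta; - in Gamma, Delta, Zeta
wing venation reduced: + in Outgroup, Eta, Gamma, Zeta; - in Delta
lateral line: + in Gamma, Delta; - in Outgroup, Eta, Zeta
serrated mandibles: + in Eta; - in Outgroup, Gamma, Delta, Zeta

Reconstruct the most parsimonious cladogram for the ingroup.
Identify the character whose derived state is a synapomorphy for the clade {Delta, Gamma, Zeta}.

compound eyes

Character polarity is set by the outgroup: the derived state is whichever differs from the outgroup's state, so for compound eyes, wing venation reduced the derived state is '-', and for the remaining characters it is '+'.
compound eyes (derived state '-') is shared by Delta, Gamma, and Zeta — a synapomorphy uniting that clade.
wing venation reduced (derived state '-') is unique to Delta (autapomorphy; uninformative for grouping).
lateral line (derived state '+') is shared by Delta and Gamma — a synapomorphy uniting that clade.
serrated mandibles: derived state '+' in Eta only — an autapomorphy, so it tells us nothing about relationships among taxa.
Most parsimonious ingroup topology: (Eta,((Gamma,Delta),Zeta)).
The clade {Delta, Gamma, Zeta} is supported by compound eyes: its derived state '-' occurs in exactly those taxa and in no other taxon (including the outgroup).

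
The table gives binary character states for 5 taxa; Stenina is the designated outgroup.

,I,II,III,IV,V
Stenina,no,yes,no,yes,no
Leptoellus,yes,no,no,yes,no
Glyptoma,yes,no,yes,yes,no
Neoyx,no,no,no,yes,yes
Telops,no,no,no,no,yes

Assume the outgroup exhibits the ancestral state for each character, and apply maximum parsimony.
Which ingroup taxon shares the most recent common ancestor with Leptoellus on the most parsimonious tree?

Character polarity is set by the outgroup: the derived state is whichever differs from the outgroup's state, so for II, IV the derived state is 'no', and for the remaining characters it is 'yes'.
Only Glyptoma and Leptoellus show the derived state 'yes' for I, supporting them as a clade.
II (derived state 'no') is shared by all ingroup taxa — unites the whole ingroup.
III: derived state 'yes' in Glyptoma only — an autapomorphy, so it tells us nothing about relationships among taxa.
IV (derived state 'no') is unique to Telops (autapomorphy; uninformative for grouping).
Only Neoyx and Telops show the derived state 'yes' for V, supporting them as a clade.
Most parsimonious ingroup topology: ((Leptoellus,Glyptoma),(Neoyx,Telops)).
Leptoellus and Glyptoma form a cherry on this tree, so they are sister taxa.

Glyptoma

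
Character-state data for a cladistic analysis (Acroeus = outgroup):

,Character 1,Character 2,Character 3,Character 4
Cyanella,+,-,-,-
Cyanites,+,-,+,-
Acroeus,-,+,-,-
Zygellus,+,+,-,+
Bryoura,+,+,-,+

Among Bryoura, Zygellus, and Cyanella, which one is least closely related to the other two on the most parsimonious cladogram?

Cyanella

Character polarity is set by the outgroup: the derived state is whichever differs from the outgroup's state, so for Character 2 the derived state is '-', and for the remaining characters it is '+'.
Character 1 (derived state '+') is shared by all ingroup taxa — unites the whole ingroup.
Character 2: derived state '-' in Cyanella and Cyanites only — synapomorphy for {Cyanella, Cyanites}.
Character 3 (derived state '+') is unique to Cyanites (autapomorphy; uninformative for grouping).
Only Bryoura and Zygellus show the derived state '+' for Character 4, supporting them as a clade.
Most parsimonious ingroup topology: ((Bryoura,Zygellus),(Cyanites,Cyanella)).
Zygellus and Bryoura share a more recent common ancestor with each other than either does with Cyanella, so Cyanella is the least closely related of the three.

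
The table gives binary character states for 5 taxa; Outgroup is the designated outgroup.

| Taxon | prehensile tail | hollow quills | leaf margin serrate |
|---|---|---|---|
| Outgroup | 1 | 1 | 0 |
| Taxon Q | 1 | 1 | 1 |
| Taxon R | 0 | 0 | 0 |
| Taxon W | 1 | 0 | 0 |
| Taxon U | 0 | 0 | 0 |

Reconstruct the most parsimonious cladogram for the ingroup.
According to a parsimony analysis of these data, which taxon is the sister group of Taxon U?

Taxon R

Character polarity is set by the outgroup: the derived state is whichever differs from the outgroup's state, so for prehensile tail, hollow quills the derived state is '0', and for the remaining characters it is '1'.
prehensile tail (derived state '0') is shared by Taxon R and Taxon U — a synapomorphy uniting that clade.
hollow quills: derived state '0' in Taxon R, Taxon U, and Taxon W only — synapomorphy for {Taxon R, Taxon U, Taxon W}.
leaf margin serrate (derived state '1') is unique to Taxon Q (autapomorphy; uninformative for grouping).
Most parsimonious ingroup topology: (Taxon Q,((Taxon R,Taxon U),Taxon W)).
Taxon U and Taxon R form a cherry on this tree, so they are sister taxa.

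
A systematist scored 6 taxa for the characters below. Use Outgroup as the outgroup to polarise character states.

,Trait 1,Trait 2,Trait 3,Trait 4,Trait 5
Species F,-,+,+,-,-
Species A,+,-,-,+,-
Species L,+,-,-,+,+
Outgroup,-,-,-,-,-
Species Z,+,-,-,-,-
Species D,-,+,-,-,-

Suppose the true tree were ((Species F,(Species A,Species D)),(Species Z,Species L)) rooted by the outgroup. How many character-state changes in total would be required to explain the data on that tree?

8

Map each character onto ((Species F,(Species A,Species D)),(Species Z,Species L)) (rooted by Outgroup) and count the minimum state changes it requires (Fitch parsimony):
Trait 1: 2; Trait 2: 2; Trait 3: 1; Trait 4: 2; Trait 5: 1.
Total tree length = 8.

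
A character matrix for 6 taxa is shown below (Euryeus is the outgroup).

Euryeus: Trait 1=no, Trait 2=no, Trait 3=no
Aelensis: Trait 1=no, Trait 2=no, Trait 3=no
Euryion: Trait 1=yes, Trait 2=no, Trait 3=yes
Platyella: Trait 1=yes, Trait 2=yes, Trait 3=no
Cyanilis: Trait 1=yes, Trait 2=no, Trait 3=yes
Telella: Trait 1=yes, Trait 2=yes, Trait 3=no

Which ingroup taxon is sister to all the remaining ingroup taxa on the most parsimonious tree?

The outgroup has state 'no' for every character, so 'yes' is the derived state throughout.
Trait 1 (derived state 'yes') is shared by Cyanilis, Euryion, Platyella, and Telella — a synapomorphy uniting that clade.
Only Platyella and Telella show the derived state 'yes' for Trait 2, supporting them as a clade.
Trait 3 (derived state 'yes') is shared by Cyanilis and Euryion — a synapomorphy uniting that clade.
Most parsimonious ingroup topology: (Aelensis,((Euryion,Cyanilis),(Platyella,Telella))).
Aelensis is sister to the clade containing all other ingroup taxa, so it is the earliest-diverging (most basal) ingroup lineage.

Aelensis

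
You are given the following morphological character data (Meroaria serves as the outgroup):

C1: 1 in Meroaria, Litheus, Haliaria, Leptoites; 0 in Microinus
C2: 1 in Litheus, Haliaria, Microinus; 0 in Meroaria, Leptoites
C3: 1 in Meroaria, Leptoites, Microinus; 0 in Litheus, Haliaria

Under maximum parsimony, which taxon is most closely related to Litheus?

Haliaria

Character polarity is set by the outgroup: the derived state is whichever differs from the outgroup's state, so for C1, C3 the derived state is '0', and for the remaining characters it is '1'.
C1: derived state '0' in Microinus only — an autapomorphy, so it tells us nothing about relationships among taxa.
Only Haliaria, Litheus, and Microinus show the derived state '1' for C2, supporting them as a clade.
C3: derived state '0' in Haliaria and Litheus only — synapomorphy for {Haliaria, Litheus}.
Most parsimonious ingroup topology: (((Litheus,Haliaria),Microinus),Leptoites).
Litheus and Haliaria form a cherry on this tree, so they are sister taxa.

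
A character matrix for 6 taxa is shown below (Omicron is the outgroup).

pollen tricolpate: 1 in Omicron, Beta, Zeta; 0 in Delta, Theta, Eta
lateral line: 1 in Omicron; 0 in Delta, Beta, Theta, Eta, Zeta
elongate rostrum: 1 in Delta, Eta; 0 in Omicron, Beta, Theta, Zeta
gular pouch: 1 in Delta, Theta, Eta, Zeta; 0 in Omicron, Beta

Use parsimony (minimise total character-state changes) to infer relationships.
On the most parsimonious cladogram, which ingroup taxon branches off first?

Beta

Character polarity is set by the outgroup: the derived state is whichever differs from the outgroup's state, so for pollen tricolpate, lateral line the derived state is '0', and for the remaining characters it is '1'.
pollen tricolpate: derived state '0' in Delta, Eta, and Theta only — synapomorphy for {Delta, Eta, Theta}.
lateral line (derived state '0') is shared by all ingroup taxa — unites the whole ingroup.
elongate rostrum (derived state '1') is shared by Delta and Eta — a synapomorphy uniting that clade.
gular pouch (derived state '1') is shared by Delta, Eta, Theta, and Zeta — a synapomorphy uniting that clade.
Most parsimonious ingroup topology: ((((Delta,Eta),Theta),Zeta),Beta).
Beta is sister to the clade containing all other ingroup taxa, so it is the earliest-diverging (most basal) ingroup lineage.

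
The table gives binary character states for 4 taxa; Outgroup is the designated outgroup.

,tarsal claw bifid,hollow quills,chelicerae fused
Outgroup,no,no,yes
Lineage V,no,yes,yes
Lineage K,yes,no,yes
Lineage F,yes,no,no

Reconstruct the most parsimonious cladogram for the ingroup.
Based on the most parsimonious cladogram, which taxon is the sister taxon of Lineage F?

Lineage K

Character polarity is set by the outgroup: the derived state is whichever differs from the outgroup's state, so for chelicerae fused the derived state is 'no', and for the remaining characters it is 'yes'.
tarsal claw bifid: derived state 'yes' in Lineage F and Lineage K only — synapomorphy for {Lineage F, Lineage K}.
hollow quills (derived state 'yes') is unique to Lineage V (autapomorphy; uninformative for grouping).
chelicerae fused (derived state 'no') is unique to Lineage F (autapomorphy; uninformative for grouping).
Most parsimonious ingroup topology: (Lineage V,(Lineage K,Lineage F)).
Lineage F and Lineage K form a cherry on this tree, so they are sister taxa.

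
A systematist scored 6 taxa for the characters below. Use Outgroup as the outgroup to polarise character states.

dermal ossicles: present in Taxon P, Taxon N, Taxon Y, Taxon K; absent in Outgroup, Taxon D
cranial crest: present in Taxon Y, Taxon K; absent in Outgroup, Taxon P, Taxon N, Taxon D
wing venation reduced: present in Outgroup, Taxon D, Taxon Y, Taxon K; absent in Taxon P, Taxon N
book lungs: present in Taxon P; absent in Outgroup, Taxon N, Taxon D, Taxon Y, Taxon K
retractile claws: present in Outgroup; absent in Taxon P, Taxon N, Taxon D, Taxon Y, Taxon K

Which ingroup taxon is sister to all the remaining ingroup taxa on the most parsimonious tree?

Taxon D

Character polarity is set by the outgroup: the derived state is whichever differs from the outgroup's state, so for wing venation reduced, retractile claws the derived state is 'absent', and for the remaining characters it is 'present'.
dermal ossicles: derived state 'present' in Taxon K, Taxon N, Taxon P, and Taxon Y only — synapomorphy for {Taxon K, Taxon N, Taxon P, Taxon Y}.
cranial crest: derived state 'present' in Taxon K and Taxon Y only — synapomorphy for {Taxon K, Taxon Y}.
wing venation reduced (derived state 'absent') is shared by Taxon N and Taxon P — a synapomorphy uniting that clade.
book lungs: derived state 'present' in Taxon P only — an autapomorphy, so it tells us nothing about relationships among taxa.
All ingroup taxa share the derived state 'absent' for retractile claws; it defines the ingroup but does not resolve relationships within it.
Most parsimonious ingroup topology: (((Taxon P,Taxon N),(Taxon Y,Taxon K)),Taxon D).
Taxon D is sister to the clade containing all other ingroup taxa, so it is the earliest-diverging (most basal) ingroup lineage.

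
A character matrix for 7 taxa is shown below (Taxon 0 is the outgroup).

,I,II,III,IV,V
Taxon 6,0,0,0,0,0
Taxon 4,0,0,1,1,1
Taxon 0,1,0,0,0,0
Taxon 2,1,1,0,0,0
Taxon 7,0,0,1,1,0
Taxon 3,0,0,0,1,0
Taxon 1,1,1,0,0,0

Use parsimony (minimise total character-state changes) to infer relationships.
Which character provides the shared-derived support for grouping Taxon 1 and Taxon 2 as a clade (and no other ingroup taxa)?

Character polarity is set by the outgroup: the derived state is whichever differs from the outgroup's state, so for I the derived state is '0', and for the remaining characters it is '1'.
I (derived state '0') is shared by Taxon 3, Taxon 4, Taxon 6, and Taxon 7 — a synapomorphy uniting that clade.
II: derived state '1' in Taxon 1 and Taxon 2 only — synapomorphy for {Taxon 1, Taxon 2}.
Only Taxon 4 and Taxon 7 show the derived state '1' for III, supporting them as a clade.
IV: derived state '1' in Taxon 3, Taxon 4, and Taxon 7 only — synapomorphy for {Taxon 3, Taxon 4, Taxon 7}.
V (derived state '1') is unique to Taxon 4 (autapomorphy; uninformative for grouping).
Most parsimonious ingroup topology: ((((Taxon 7,Taxon 4),Taxon 3),Taxon 6),(Taxon 1,Taxon 2)).
The clade {Taxon 1, Taxon 2} is supported by II: its derived state '1' occurs in exactly those taxa and in no other taxon (including the outgroup).

II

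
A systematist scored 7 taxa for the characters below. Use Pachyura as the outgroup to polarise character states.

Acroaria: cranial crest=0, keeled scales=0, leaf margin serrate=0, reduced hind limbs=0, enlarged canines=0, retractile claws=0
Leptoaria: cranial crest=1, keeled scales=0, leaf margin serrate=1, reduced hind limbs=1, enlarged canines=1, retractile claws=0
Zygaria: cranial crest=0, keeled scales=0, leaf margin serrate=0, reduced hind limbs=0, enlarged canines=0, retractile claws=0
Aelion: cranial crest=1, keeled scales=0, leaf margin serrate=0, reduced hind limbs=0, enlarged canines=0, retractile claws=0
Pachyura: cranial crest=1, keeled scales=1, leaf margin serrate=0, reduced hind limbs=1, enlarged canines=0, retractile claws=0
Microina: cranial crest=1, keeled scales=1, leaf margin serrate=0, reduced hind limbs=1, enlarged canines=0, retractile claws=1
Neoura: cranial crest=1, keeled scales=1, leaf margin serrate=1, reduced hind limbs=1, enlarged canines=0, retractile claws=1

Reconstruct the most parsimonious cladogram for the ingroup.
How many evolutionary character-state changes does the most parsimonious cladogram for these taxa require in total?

7

Character polarity is set by the outgroup: the derived state is whichever differs from the outgroup's state, so for cranial crest, keeled scales, reduced hind limbs the derived state is '0', and for the remaining characters it is '1'.
cranial crest: derived state '0' in Acroaria and Zygaria only — synapomorphy for {Acroaria, Zygaria}.
Only Acroaria, Aelion, Leptoaria, and Zygaria show the derived state '0' for keeled scales, supporting them as a clade.
leaf margin serrate (state '1') occurs in Leptoaria and Neoura but conflicts with the nesting implied by the other characters — most parsimoniously interpreted as homoplasy.
Only Acroaria, Aelion, and Zygaria show the derived state '0' for reduced hind limbs, supporting them as a clade.
enlarged canines (derived state '1') is unique to Leptoaria (autapomorphy; uninformative for grouping).
Only Microina and Neoura show the derived state '1' for retractile claws, supporting them as a clade.
Most parsimonious ingroup topology: (((Aelion,(Acroaria,Zygaria)),Leptoaria),(Microina,Neoura)).
Changes per character on this tree: cranial crest: 1; keeled scales: 1; leaf margin serrate: 2; reduced hind limbs: 1; enlarged canines: 1; retractile claws: 1.
Total = 7.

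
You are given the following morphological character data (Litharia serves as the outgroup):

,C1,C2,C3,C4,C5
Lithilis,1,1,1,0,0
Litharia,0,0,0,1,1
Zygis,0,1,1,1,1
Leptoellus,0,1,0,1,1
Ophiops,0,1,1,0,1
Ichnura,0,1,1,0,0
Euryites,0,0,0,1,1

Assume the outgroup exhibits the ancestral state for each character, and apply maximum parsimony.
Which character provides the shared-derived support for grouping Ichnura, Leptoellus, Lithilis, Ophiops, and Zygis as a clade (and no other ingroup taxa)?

Character polarity is set by the outgroup: the derived state is whichever differs from the outgroup's state, so for C4, C5 the derived state is '0', and for the remaining characters it is '1'.
C1 (derived state '1') is unique to Lithilis (autapomorphy; uninformative for grouping).
Only Ichnura, Leptoellus, Lithilis, Ophiops, and Zygis show the derived state '1' for C2, supporting them as a clade.
C3 (derived state '1') is shared by Ichnura, Lithilis, Ophiops, and Zygis — a synapomorphy uniting that clade.
Only Ichnura, Lithilis, and Ophiops show the derived state '0' for C4, supporting them as a clade.
Only Ichnura and Lithilis show the derived state '0' for C5, supporting them as a clade.
Most parsimonious ingroup topology: ((((Ophiops,(Lithilis,Ichnura)),Zygis),Leptoellus),Euryites).
The clade {Ichnura, Leptoellus, Lithilis, Ophiops, Zygis} is supported by C2: its derived state '1' occurs in exactly those taxa and in no other taxon (including the outgroup).

C2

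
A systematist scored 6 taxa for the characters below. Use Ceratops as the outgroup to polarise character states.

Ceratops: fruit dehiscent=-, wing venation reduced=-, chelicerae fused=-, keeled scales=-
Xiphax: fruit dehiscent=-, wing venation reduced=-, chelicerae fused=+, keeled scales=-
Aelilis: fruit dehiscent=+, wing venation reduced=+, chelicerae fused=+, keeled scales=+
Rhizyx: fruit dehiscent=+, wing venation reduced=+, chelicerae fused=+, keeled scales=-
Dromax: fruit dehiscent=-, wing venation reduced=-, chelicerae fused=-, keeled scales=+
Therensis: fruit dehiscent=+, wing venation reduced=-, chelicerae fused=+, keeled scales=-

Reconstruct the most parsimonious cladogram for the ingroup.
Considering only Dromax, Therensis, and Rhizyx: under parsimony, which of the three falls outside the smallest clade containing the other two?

The outgroup has state '-' for every character, so '+' is the derived state throughout.
fruit dehiscent (derived state '+') is shared by Aelilis, Rhizyx, and Therensis — a synapomorphy uniting that clade.
wing venation reduced: derived state '+' in Aelilis and Rhizyx only — synapomorphy for {Aelilis, Rhizyx}.
chelicerae fused (derived state '+') is shared by Aelilis, Rhizyx, Therensis, and Xiphax — a synapomorphy uniting that clade.
keeled scales (state '+') occurs in Aelilis and Dromax but conflicts with the nesting implied by the other characters — most parsimoniously interpreted as homoplasy.
Most parsimonious ingroup topology: ((Xiphax,((Aelilis,Rhizyx),Therensis)),Dromax).
Rhizyx and Therensis share a more recent common ancestor with each other than either does with Dromax, so Dromax is the least closely related of the three.

Dromax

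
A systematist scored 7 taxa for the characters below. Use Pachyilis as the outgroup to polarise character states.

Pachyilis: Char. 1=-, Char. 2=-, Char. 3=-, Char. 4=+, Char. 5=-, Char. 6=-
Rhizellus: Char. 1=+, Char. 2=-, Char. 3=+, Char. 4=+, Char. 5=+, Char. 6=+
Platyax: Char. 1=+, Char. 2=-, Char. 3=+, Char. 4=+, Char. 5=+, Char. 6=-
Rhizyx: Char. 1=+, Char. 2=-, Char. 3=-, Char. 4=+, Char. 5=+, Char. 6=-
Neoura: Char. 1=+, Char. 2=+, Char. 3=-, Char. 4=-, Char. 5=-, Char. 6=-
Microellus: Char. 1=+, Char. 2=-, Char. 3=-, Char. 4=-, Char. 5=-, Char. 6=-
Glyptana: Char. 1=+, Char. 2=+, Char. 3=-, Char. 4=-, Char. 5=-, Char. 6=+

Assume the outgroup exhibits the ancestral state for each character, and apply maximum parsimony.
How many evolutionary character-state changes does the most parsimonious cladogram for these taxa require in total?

7

Character polarity is set by the outgroup: the derived state is whichever differs from the outgroup's state, so for Char. 4 the derived state is '-', and for the remaining characters it is '+'.
Char. 1 (derived state '+') is shared by all ingroup taxa — unites the whole ingroup.
Only Glyptana and Neoura show the derived state '+' for Char. 2, supporting them as a clade.
Char. 3: derived state '+' in Platyax and Rhizellus only — synapomorphy for {Platyax, Rhizellus}.
Only Glyptana, Microellus, and Neoura show the derived state '-' for Char. 4, supporting them as a clade.
Only Platyax, Rhizellus, and Rhizyx show the derived state '+' for Char. 5, supporting them as a clade.
Char. 6 groups Glyptana and Rhizellus, which is incompatible with the clades supported by the remaining characters; treating it as convergent (homoplasy) costs fewer steps than any alternative tree.
Most parsimonious ingroup topology: ((Microellus,(Glyptana,Neoura)),((Rhizellus,Platyax),Rhizyx)).
Changes per character on this tree: Char. 1: 1; Char. 2: 1; Char. 3: 1; Char. 4: 1; Char. 5: 1; Char. 6: 2.
Total = 7.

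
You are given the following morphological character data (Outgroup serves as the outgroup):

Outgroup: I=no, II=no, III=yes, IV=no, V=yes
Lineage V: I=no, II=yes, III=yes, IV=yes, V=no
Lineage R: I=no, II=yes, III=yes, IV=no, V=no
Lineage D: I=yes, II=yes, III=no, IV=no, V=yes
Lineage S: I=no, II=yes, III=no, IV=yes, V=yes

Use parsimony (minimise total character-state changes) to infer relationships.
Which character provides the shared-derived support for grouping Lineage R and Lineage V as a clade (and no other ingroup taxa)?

V

Character polarity is set by the outgroup: the derived state is whichever differs from the outgroup's state, so for III, V the derived state is 'no', and for the remaining characters it is 'yes'.
I: derived state 'yes' in Lineage D only — an autapomorphy, so it tells us nothing about relationships among taxa.
All ingroup taxa share the derived state 'yes' for II; it defines the ingroup but does not resolve relationships within it.
III (derived state 'no') is shared by Lineage D and Lineage S — a synapomorphy uniting that clade.
IV groups Lineage S and Lineage V, which is incompatible with the clades supported by the remaining characters; treating it as convergent (homoplasy) costs fewer steps than any alternative tree.
Only Lineage R and Lineage V show the derived state 'no' for V, supporting them as a clade.
Most parsimonious ingroup topology: ((Lineage V,Lineage R),(Lineage D,Lineage S)).
The clade {Lineage R, Lineage V} is supported by V: its derived state 'no' occurs in exactly those taxa and in no other taxon (including the outgroup).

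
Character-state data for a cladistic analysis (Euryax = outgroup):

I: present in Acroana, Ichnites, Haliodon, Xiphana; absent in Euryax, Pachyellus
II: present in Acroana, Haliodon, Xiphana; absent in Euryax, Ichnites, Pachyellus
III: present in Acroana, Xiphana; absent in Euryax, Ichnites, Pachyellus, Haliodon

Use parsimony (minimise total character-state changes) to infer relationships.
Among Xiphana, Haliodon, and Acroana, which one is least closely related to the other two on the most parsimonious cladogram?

The outgroup has state 'absent' for every character, so 'present' is the derived state throughout.
Only Acroana, Haliodon, Ichnites, and Xiphana show the derived state 'present' for I, supporting them as a clade.
Only Acroana, Haliodon, and Xiphana show the derived state 'present' for II, supporting them as a clade.
III: derived state 'present' in Acroana and Xiphana only — synapomorphy for {Acroana, Xiphana}.
Most parsimonious ingroup topology: ((((Acroana,Xiphana),Haliodon),Ichnites),Pachyellus).
Acroana and Xiphana share a more recent common ancestor with each other than either does with Haliodon, so Haliodon is the least closely related of the three.

Haliodon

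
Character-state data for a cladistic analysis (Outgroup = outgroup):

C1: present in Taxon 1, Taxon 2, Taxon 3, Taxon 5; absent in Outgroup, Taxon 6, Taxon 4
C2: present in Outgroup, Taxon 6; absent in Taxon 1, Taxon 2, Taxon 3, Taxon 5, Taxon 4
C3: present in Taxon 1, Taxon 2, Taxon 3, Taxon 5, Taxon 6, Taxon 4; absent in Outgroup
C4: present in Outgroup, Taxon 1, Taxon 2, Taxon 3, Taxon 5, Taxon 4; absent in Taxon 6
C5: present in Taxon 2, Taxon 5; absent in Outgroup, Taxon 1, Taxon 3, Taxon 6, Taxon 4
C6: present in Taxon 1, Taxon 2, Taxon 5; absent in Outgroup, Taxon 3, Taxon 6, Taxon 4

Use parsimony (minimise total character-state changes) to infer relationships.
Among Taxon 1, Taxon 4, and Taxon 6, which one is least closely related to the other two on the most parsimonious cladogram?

Character polarity is set by the outgroup: the derived state is whichever differs from the outgroup's state, so for C2, C4 the derived state is 'absent', and for the remaining characters it is 'present'.
C1: derived state 'present' in Taxon 1, Taxon 2, Taxon 3, and Taxon 5 only — synapomorphy for {Taxon 1, Taxon 2, Taxon 3, Taxon 5}.
Only Taxon 1, Taxon 2, Taxon 3, Taxon 4, and Taxon 5 show the derived state 'absent' for C2, supporting them as a clade.
C3 (derived state 'present') is shared by all ingroup taxa — unites the whole ingroup.
C4 (derived state 'absent') is unique to Taxon 6 (autapomorphy; uninformative for grouping).
C5: derived state 'present' in Taxon 2 and Taxon 5 only — synapomorphy for {Taxon 2, Taxon 5}.
C6: derived state 'present' in Taxon 1, Taxon 2, and Taxon 5 only — synapomorphy for {Taxon 1, Taxon 2, Taxon 5}.
Most parsimonious ingroup topology: ((((Taxon 1,(Taxon 2,Taxon 5)),Taxon 3),Taxon 4),Taxon 6).
Taxon 4 and Taxon 1 share a more recent common ancestor with each other than either does with Taxon 6, so Taxon 6 is the least closely related of the three.

Taxon 6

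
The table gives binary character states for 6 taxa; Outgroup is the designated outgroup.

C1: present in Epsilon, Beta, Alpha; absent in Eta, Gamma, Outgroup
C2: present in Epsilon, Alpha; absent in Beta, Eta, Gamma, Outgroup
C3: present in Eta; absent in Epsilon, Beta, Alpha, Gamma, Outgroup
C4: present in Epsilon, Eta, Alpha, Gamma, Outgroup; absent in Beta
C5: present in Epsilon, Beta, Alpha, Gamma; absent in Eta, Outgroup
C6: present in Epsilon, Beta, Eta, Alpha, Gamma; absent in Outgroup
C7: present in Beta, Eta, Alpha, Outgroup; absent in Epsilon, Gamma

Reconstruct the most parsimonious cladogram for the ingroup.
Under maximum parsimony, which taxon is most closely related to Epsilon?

Character polarity is set by the outgroup: the derived state is whichever differs from the outgroup's state, so for C4, C7 the derived state is 'absent', and for the remaining characters it is 'present'.
Only Alpha, Beta, and Epsilon show the derived state 'present' for C1, supporting them as a clade.
Only Alpha and Epsilon show the derived state 'present' for C2, supporting them as a clade.
C3 (derived state 'present') is unique to Eta (autapomorphy; uninformative for grouping).
C4: derived state 'absent' in Beta only — an autapomorphy, so it tells us nothing about relationships among taxa.
C5: derived state 'present' in Alpha, Beta, Epsilon, and Gamma only — synapomorphy for {Alpha, Beta, Epsilon, Gamma}.
All ingroup taxa share the derived state 'present' for C6; it defines the ingroup but does not resolve relationships within it.
C7 (state 'absent') occurs in Epsilon and Gamma but conflicts with the nesting implied by the other characters — most parsimoniously interpreted as homoplasy.
Most parsimonious ingroup topology: ((Gamma,(Beta,(Alpha,Epsilon))),Eta).
Epsilon and Alpha form a cherry on this tree, so they are sister taxa.

Alpha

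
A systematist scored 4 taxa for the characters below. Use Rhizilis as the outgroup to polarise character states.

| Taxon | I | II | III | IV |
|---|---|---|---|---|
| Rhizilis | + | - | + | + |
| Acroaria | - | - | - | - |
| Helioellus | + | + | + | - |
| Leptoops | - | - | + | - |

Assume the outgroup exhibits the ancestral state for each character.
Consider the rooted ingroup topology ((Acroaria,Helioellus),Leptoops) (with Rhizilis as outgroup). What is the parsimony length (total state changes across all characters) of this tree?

5

Map each character onto ((Acroaria,Helioellus),Leptoops) (rooted by Rhizilis) and count the minimum state changes it requires (Fitch parsimony):
I: 2; II: 1; III: 1; IV: 1.
Total tree length = 5.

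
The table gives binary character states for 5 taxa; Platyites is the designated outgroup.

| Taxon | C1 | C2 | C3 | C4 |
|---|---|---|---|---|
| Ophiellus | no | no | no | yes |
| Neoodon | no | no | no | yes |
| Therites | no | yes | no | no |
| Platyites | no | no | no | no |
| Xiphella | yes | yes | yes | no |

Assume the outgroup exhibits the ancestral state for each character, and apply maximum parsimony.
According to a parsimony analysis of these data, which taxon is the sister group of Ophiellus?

Neoodon

The outgroup has state 'no' for every character, so 'yes' is the derived state throughout.
C1 (derived state 'yes') is unique to Xiphella (autapomorphy; uninformative for grouping).
C2 (derived state 'yes') is shared by Therites and Xiphella — a synapomorphy uniting that clade.
C3 (derived state 'yes') is unique to Xiphella (autapomorphy; uninformative for grouping).
C4: derived state 'yes' in Neoodon and Ophiellus only — synapomorphy for {Neoodon, Ophiellus}.
Most parsimonious ingroup topology: ((Ophiellus,Neoodon),(Therites,Xiphella)).
Ophiellus and Neoodon form a cherry on this tree, so they are sister taxa.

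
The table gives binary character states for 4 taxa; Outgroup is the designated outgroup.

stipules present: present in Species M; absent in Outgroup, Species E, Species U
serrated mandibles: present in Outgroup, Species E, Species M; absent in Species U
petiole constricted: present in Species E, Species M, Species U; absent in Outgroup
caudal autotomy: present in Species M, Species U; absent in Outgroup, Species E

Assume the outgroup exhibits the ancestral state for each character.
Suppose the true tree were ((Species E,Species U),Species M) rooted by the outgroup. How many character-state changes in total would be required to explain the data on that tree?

5

Map each character onto ((Species E,Species U),Species M) (rooted by Outgroup) and count the minimum state changes it requires (Fitch parsimony):
stipules present: 1; serrated mandibles: 1; petiole constricted: 1; caudal autotomy: 2.
Total tree length = 5.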